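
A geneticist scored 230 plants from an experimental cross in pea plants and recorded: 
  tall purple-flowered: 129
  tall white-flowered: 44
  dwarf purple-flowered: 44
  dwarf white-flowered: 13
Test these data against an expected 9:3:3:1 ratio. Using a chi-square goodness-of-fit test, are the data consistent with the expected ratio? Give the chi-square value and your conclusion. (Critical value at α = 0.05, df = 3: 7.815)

0.168; consistent

Total ratio parts = 16. Expected numbers out of 230:
  tall purple-flowered: 230 × 9/16 = 129.375
  tall white-flowered: 230 × 3/16 = 43.125
  dwarf purple-flowered: 230 × 3/16 = 43.125
  dwarf white-flowered: 230 × 1/16 = 14.375
χ² = Σ (O − E)² / E
  tall purple-flowered: (129 − 129.375)² / 129.375 = 0.0011
  tall white-flowered: (44 − 43.125)² / 43.125 = 0.0178
  dwarf purple-flowered: (44 − 43.125)² / 43.125 = 0.0178
  dwarf white-flowered: (13 − 14.375)² / 14.375 = 0.1315
χ² = 0.0011 + 0.0178 + 0.0178 + 0.1315 = 0.1682 ≈ 0.168
Degrees of freedom = 4 − 1 = 3; critical value at α = 0.05 is 7.815.
Since 0.168 < 7.815, we fail to reject the null hypothesis — the data are consistent with the 9:3:3:1 ratio.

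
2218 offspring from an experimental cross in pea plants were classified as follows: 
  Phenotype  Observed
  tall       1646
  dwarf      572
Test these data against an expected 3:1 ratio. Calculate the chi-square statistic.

Total ratio parts = 4. Expected numbers out of 2218:
  tall: 2218 × 3/4 = 1663.5
  dwarf: 2218 × 1/4 = 554.5
χ² = Σ (O − E)² / E
  tall: (1646 − 1663.5)² / 1663.5 = 0.1841
  dwarf: (572 − 554.5)² / 554.5 = 0.5523
χ² = 0.1841 + 0.5523 = 0.7364 ≈ 0.736

0.736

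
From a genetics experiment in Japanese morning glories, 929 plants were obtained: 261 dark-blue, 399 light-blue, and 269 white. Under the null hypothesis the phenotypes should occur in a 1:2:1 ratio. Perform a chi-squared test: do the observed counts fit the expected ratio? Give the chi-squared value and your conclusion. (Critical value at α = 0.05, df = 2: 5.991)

18.610; not consistent

The 1:2:1 ratio has 4 parts, so with N = 929 the expected counts are:
  dark-blue: 929 × 1/4 = 232.25
  light-blue: 929 × 2/4 = 464.5
  white: 929 × 1/4 = 232.25
χ² = Σ (O − E)² / E
  dark-blue: (261 − 232.25)² / 232.25 = 3.5589
  light-blue: (399 − 464.5)² / 464.5 = 9.2363
  white: (269 − 232.25)² / 232.25 = 5.8151
χ² = 3.5589 + 9.2363 + 5.8151 = 18.6103 ≈ 18.610
Degrees of freedom = 3 − 1 = 2; critical value at α = 0.05 is 5.991.
Since 18.610 > 5.991, we reject the null hypothesis — the data do not fit the 1:2:1 ratio.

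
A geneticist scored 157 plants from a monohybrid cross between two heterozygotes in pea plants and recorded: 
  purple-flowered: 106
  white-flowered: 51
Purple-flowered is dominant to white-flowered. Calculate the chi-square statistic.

For a monohybrid cross between heterozygotes with complete dominance, the expected phenotypic ratio is 3:1.
Expected counts for N = 157 under a 3:1 ratio (total parts = 4):
  purple-flowered: 157 × 3/4 = 117.75
  white-flowered: 157 × 1/4 = 39.25
χ² = Σ (O − E)² / E
  purple-flowered: (106 − 117.75)² / 117.75 = 1.1725
  white-flowered: (51 − 39.25)² / 39.25 = 3.5175
χ² = 1.1725 + 3.5175 = 4.690

4.690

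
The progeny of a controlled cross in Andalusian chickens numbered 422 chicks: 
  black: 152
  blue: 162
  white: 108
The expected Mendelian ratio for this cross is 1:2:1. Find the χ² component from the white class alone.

0.059

Expected counts for N = 422 under a 1:2:1 ratio (total parts = 4):
  black: 422 × 1/4 = 105.5
  blue: 422 × 2/4 = 211
  white: 422 × 1/4 = 105.5
Contribution of white: (108 − 105.5)² / 105.5 = 0.0592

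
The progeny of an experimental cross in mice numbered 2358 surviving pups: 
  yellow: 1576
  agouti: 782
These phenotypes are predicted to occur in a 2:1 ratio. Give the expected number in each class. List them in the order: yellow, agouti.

Under the 2:1 hypothesis (Σ ratio = 3, N = 2358):
  yellow: 2358 × 2/3 = 1572
  agouti: 2358 × 1/3 = 786

1572, 786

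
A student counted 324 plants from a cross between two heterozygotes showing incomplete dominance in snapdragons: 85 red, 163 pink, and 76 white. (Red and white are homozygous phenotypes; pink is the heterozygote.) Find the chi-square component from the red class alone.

0.198

With incomplete dominance, a heterozygote × heterozygote cross gives a 1:2:1 phenotypic ratio.
Under the 1:2:1 hypothesis (Σ ratio = 4, N = 324):
  red: 324 × 1/4 = 81
  pink: 324 × 2/4 = 162
  white: 324 × 1/4 = 81
Contribution of red: (85 − 81)² / 81 = 0.1975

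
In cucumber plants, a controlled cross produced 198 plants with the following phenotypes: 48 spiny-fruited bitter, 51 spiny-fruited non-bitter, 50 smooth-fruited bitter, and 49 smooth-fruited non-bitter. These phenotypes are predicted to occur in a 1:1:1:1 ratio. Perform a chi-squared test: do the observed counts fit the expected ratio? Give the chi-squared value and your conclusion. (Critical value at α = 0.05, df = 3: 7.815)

0.101; consistent

Total ratio parts = 4. Expected numbers out of 198:
  spiny-fruited bitter: 198 × 1/4 = 49.5
  spiny-fruited non-bitter: 198 × 1/4 = 49.5
  smooth-fruited bitter: 198 × 1/4 = 49.5
  smooth-fruited non-bitter: 198 × 1/4 = 49.5
χ² = Σ (O − E)² / E
  spiny-fruited bitter: (48 − 49.5)² / 49.5 = 0.0455
  spiny-fruited non-bitter: (51 − 49.5)² / 49.5 = 0.0455
  smooth-fruited bitter: (50 − 49.5)² / 49.5 = 0.0051
  smooth-fruited non-bitter: (49 − 49.5)² / 49.5 = 0.0051
χ² = 0.0455 + 0.0455 + 0.0051 + 0.0051 = 0.1012 ≈ 0.101
Degrees of freedom = 4 − 1 = 3; critical value at α = 0.05 is 7.815.
Since 0.101 < 7.815, we fail to reject the null hypothesis — the data are consistent with the 1:1:1:1 ratio.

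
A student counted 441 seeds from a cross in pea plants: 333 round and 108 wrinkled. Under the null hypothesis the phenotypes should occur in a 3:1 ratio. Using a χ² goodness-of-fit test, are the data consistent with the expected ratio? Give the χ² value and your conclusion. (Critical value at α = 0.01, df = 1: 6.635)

The 3:1 ratio has 4 parts, so with N = 441 the expected counts are:
  round: 441 × 3/4 = 330.75
  wrinkled: 441 × 1/4 = 110.25
χ² = Σ (O − E)² / E
  round: (333 − 330.75)² / 330.75 = 0.0153
  wrinkled: (108 − 110.25)² / 110.25 = 0.0459
χ² = 0.0153 + 0.0459 = 0.0612 ≈ 0.061
Degrees of freedom = 2 − 1 = 1; critical value at α = 0.01 is 6.635.
Since 0.061 < 6.635, we fail to reject the null hypothesis — the data are consistent with the 3:1 ratio.

0.061; consistent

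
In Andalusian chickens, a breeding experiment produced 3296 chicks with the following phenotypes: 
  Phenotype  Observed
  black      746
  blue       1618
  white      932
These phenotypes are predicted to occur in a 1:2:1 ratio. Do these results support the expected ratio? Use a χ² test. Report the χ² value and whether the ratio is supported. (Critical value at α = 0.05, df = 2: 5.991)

22.085; not consistent

Total ratio parts = 4. Expected numbers out of 3296:
  black: 3296 × 1/4 = 824
  blue: 3296 × 2/4 = 1648
  white: 3296 × 1/4 = 824
χ² = Σ (O − E)² / E
  black: (746 − 824)² / 824 = 7.3835
  blue: (1618 − 1648)² / 1648 = 0.5461
  white: (932 − 824)² / 824 = 14.1553
χ² = 7.3835 + 0.5461 + 14.1553 = 22.0849 ≈ 22.085
Degrees of freedom = 3 − 1 = 2; critical value at α = 0.05 is 5.991.
Since 22.085 > 5.991, we reject the null hypothesis — the data do not fit the 1:2:1 ratio.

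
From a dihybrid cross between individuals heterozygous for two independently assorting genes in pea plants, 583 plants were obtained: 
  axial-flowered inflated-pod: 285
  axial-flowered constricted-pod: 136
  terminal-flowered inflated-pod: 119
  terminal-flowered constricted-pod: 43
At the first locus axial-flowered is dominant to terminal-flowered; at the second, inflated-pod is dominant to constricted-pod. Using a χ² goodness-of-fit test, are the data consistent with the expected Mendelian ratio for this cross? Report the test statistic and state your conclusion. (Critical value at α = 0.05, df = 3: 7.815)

A dihybrid F₂ with independent assortment and complete dominance at both loci gives a 9:3:3:1 phenotypic ratio.
Under the 9:3:3:1 hypothesis (Σ ratio = 16, N = 583):
  axial-flowered inflated-pod: 583 × 9/16 = 327.9375
  axial-flowered constricted-pod: 583 × 3/16 = 109.3125
  terminal-flowered inflated-pod: 583 × 3/16 = 109.3125
  terminal-flowered constricted-pod: 583 × 1/16 = 36.4375
χ² = Σ (O − E)² / E
  axial-flowered inflated-pod: (285 − 327.9375)² / 327.9375 = 5.6219
  axial-flowered constricted-pod: (136 − 109.3125)² / 109.3125 = 6.5155
  terminal-flowered inflated-pod: (119 − 109.3125)² / 109.3125 = 0.8585
  terminal-flowered constricted-pod: (43 − 36.4375)² / 36.4375 = 1.1819
χ² = 5.6219 + 6.5155 + 0.8585 + 1.1819 = 14.1778 ≈ 14.178
Degrees of freedom = 4 − 1 = 3; critical value at α = 0.05 is 7.815.
Since 14.178 > 7.815, we reject the null hypothesis — the data do not fit the 9:3:3:1 ratio.

14.178; not consistent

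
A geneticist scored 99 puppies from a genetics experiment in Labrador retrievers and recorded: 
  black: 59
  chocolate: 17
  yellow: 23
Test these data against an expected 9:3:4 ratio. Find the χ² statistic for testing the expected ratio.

Total ratio parts = 16. Expected numbers out of 99:
  black: 99 × 9/16 = 55.6875
  chocolate: 99 × 3/16 = 18.5625
  yellow: 99 × 4/16 = 24.75
χ² = Σ (O − E)² / E
  black: (59 − 55.6875)² / 55.6875 = 0.1970
  chocolate: (17 − 18.5625)² / 18.5625 = 0.1315
  yellow: (23 − 24.75)² / 24.75 = 0.1237
χ² = 0.1970 + 0.1315 + 0.1237 = 0.4522 ≈ 0.452

0.452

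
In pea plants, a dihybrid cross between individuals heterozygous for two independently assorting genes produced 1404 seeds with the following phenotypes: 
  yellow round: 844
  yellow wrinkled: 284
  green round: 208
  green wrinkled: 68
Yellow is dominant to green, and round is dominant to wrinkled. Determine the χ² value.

A dihybrid F₂ with independent assortment and complete dominance at both loci gives a 9:3:3:1 phenotypic ratio.
The 9:3:3:1 ratio has 16 parts, so with N = 1404 the expected counts are:
  yellow round: 1404 × 9/16 = 789.75
  yellow wrinkled: 1404 × 3/16 = 263.25
  green round: 1404 × 3/16 = 263.25
  green wrinkled: 1404 × 1/16 = 87.75
χ² = Σ (O − E)² / E
  yellow round: (844 − 789.75)² / 789.75 = 3.7266
  yellow wrinkled: (284 − 263.25)² / 263.25 = 1.6356
  green round: (208 − 263.25)² / 263.25 = 11.5957
  green wrinkled: (68 − 87.75)² / 87.75 = 4.4452
χ² = 3.7266 + 1.6356 + 11.5957 + 4.4452 = 21.4031 ≈ 21.403

21.403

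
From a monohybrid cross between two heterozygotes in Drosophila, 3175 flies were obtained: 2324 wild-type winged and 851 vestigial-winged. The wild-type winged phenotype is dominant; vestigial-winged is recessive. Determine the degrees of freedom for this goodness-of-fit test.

1

For a monohybrid cross between heterozygotes with complete dominance, the expected phenotypic ratio is 3:1.
A goodness-of-fit test with 2 phenotype classes has df = 2 − 1 = 1.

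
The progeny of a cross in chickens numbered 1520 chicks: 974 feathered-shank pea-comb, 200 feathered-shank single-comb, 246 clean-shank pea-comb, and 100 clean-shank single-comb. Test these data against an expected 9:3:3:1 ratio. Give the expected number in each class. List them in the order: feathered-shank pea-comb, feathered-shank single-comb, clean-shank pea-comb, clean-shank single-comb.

Expected counts for N = 1520 under a 9:3:3:1 ratio (total parts = 16):
  feathered-shank pea-comb: 1520 × 9/16 = 855
  feathered-shank single-comb: 1520 × 3/16 = 285
  clean-shank pea-comb: 1520 × 3/16 = 285
  clean-shank single-comb: 1520 × 1/16 = 95

855, 285, 285, 95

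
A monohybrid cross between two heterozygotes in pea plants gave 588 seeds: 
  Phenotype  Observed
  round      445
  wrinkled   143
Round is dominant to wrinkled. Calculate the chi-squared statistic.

For a monohybrid cross between heterozygotes with complete dominance, the expected phenotypic ratio is 3:1.
Under the 3:1 hypothesis (Σ ratio = 4, N = 588):
  round: 588 × 3/4 = 441
  wrinkled: 588 × 1/4 = 147
χ² = Σ (O − E)² / E
  round: (445 − 441)² / 441 = 0.0363
  wrinkled: (143 − 147)² / 147 = 0.1088
χ² = 0.0363 + 0.1088 = 0.1451 ≈ 0.145

0.145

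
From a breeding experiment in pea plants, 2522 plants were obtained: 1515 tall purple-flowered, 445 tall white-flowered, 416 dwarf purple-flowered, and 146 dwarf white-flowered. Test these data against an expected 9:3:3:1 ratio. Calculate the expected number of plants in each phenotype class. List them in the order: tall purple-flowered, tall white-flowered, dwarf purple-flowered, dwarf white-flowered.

1418.625, 472.875, 472.875, 157.625

Expected counts for N = 2522 under a 9:3:3:1 ratio (total parts = 16):
  tall purple-flowered: 2522 × 9/16 = 1418.625
  tall white-flowered: 2522 × 3/16 = 472.875
  dwarf purple-flowered: 2522 × 3/16 = 472.875
  dwarf white-flowered: 2522 × 1/16 = 157.625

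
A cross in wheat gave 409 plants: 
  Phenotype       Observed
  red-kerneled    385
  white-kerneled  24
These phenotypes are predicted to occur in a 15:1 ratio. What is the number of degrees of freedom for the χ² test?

1

A goodness-of-fit test with 2 phenotype classes has df = 2 − 1 = 1.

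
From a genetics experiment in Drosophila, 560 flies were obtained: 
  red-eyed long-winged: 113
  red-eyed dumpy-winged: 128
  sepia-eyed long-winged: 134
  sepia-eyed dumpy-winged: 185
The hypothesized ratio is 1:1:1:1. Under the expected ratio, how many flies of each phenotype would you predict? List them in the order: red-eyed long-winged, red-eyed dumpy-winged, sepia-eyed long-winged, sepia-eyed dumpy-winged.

The 1:1:1:1 ratio has 4 parts, so with N = 560 the expected counts are:
  red-eyed long-winged: 560 × 1/4 = 140
  red-eyed dumpy-winged: 560 × 1/4 = 140
  sepia-eyed long-winged: 560 × 1/4 = 140
  sepia-eyed dumpy-winged: 560 × 1/4 = 140

140, 140, 140, 140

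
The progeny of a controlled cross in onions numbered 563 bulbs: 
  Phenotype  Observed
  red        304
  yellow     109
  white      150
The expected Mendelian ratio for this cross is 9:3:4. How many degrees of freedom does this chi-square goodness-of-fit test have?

A goodness-of-fit test with 3 phenotype classes has df = 3 − 1 = 2.

2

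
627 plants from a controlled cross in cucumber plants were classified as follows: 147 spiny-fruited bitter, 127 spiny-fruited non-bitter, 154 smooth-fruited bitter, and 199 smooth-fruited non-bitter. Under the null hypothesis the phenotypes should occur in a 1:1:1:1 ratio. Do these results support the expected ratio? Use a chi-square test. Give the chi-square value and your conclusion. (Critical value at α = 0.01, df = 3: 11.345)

17.689; not consistent

Expected counts for N = 627 under a 1:1:1:1 ratio (total parts = 4):
  spiny-fruited bitter: 627 × 1/4 = 156.75
  spiny-fruited non-bitter: 627 × 1/4 = 156.75
  smooth-fruited bitter: 627 × 1/4 = 156.75
  smooth-fruited non-bitter: 627 × 1/4 = 156.75
χ² = Σ (O − E)² / E
  spiny-fruited bitter: (147 − 156.75)² / 156.75 = 0.6065
  spiny-fruited non-bitter: (127 − 156.75)² / 156.75 = 5.6463
  smooth-fruited bitter: (154 − 156.75)² / 156.75 = 0.0482
  smooth-fruited non-bitter: (199 − 156.75)² / 156.75 = 11.3880
χ² = 0.6065 + 5.6463 + 0.0482 + 11.3880 = 17.689
Degrees of freedom = 4 − 1 = 3; critical value at α = 0.01 is 11.345.
Since 17.689 > 11.345, we reject the null hypothesis — the data do not fit the 1:1:1:1 ratio.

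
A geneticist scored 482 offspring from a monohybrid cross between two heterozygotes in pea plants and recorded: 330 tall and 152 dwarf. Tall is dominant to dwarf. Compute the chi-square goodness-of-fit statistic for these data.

10.979

For a monohybrid cross between heterozygotes with complete dominance, the expected phenotypic ratio is 3:1.
Under the 3:1 hypothesis (Σ ratio = 4, N = 482):
  tall: 482 × 3/4 = 361.5
  dwarf: 482 × 1/4 = 120.5
χ² = Σ (O − E)² / E
  tall: (330 − 361.5)² / 361.5 = 2.7448
  dwarf: (152 − 120.5)² / 120.5 = 8.2344
χ² = 2.7448 + 8.2344 = 10.9792 ≈ 10.979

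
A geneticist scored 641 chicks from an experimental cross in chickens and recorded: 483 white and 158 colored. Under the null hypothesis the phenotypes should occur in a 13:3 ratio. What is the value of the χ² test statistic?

Total ratio parts = 16. Expected numbers out of 641:
  white: 641 × 13/16 = 520.8125
  colored: 641 × 3/16 = 120.1875
χ² = Σ (O − E)² / E
  white: (483 − 520.8125)² / 520.8125 = 2.7453
  colored: (158 − 120.1875)² / 120.1875 = 11.8963
χ² = 2.7453 + 11.8963 = 14.6416 ≈ 14.642

14.642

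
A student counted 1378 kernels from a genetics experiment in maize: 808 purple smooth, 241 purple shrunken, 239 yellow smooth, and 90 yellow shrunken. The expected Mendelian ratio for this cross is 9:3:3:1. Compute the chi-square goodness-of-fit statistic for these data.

The 9:3:3:1 ratio has 16 parts, so with N = 1378 the expected counts are:
  purple smooth: 1378 × 9/16 = 775.125
  purple shrunken: 1378 × 3/16 = 258.375
  yellow smooth: 1378 × 3/16 = 258.375
  yellow shrunken: 1378 × 1/16 = 86.125
χ² = Σ (O − E)² / E
  purple smooth: (808 − 775.125)² / 775.125 = 1.3943
  purple shrunken: (241 − 258.375)² / 258.375 = 1.1684
  yellow smooth: (239 − 258.375)² / 258.375 = 1.4529
  yellow shrunken: (90 − 86.125)² / 86.125 = 0.1743
χ² = 1.3943 + 1.1684 + 1.4529 + 0.1743 = 4.1899 ≈ 4.190

4.190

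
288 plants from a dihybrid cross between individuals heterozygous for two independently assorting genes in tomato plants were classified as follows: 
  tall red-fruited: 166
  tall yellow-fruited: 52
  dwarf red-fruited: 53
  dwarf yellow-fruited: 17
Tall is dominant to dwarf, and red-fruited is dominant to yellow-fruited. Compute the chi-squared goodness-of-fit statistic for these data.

0.247

A dihybrid F₂ with independent assortment and complete dominance at both loci gives a 9:3:3:1 phenotypic ratio.
Under the 9:3:3:1 hypothesis (Σ ratio = 16, N = 288):
  tall red-fruited: 288 × 9/16 = 162
  tall yellow-fruited: 288 × 3/16 = 54
  dwarf red-fruited: 288 × 3/16 = 54
  dwarf yellow-fruited: 288 × 1/16 = 18
χ² = Σ (O − E)² / E
  tall red-fruited: (166 − 162)² / 162 = 0.0988
  tall yellow-fruited: (52 − 54)² / 54 = 0.0741
  dwarf red-fruited: (53 − 54)² / 54 = 0.0185
  dwarf yellow-fruited: (17 − 18)² / 18 = 0.0556
χ² = 0.0988 + 0.0741 + 0.0185 + 0.0556 = 0.247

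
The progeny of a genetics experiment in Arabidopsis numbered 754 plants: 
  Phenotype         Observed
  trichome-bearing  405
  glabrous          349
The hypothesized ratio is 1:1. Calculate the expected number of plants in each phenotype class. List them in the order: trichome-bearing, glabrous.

377, 377

Under the 1:1 hypothesis (Σ ratio = 2, N = 754):
  trichome-bearing: 754 × 1/2 = 377
  glabrous: 754 × 1/2 = 377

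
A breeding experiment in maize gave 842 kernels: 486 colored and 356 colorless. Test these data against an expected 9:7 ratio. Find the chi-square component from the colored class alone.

0.323

Under the 9:7 hypothesis (Σ ratio = 16, N = 842):
  colored: 842 × 9/16 = 473.625
  colorless: 842 × 7/16 = 368.375
Contribution of colored: (486 − 473.625)² / 473.625 = 0.3233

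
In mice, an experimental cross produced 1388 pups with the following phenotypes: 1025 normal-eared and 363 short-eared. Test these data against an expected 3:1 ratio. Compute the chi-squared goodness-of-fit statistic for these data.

0.984

Expected counts for N = 1388 under a 3:1 ratio (total parts = 4):
  normal-eared: 1388 × 3/4 = 1041
  short-eared: 1388 × 1/4 = 347
χ² = Σ (O − E)² / E
  normal-eared: (1025 − 1041)² / 1041 = 0.2459
  short-eared: (363 − 347)² / 347 = 0.7378
χ² = 0.2459 + 0.7378 = 0.9837 ≈ 0.984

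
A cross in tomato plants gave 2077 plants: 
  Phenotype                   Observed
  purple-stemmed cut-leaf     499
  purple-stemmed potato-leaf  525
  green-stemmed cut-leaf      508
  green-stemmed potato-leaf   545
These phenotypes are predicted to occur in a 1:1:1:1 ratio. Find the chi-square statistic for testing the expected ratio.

The 1:1:1:1 ratio has 4 parts, so with N = 2077 the expected counts are:
  purple-stemmed cut-leaf: 2077 × 1/4 = 519.25
  purple-stemmed potato-leaf: 2077 × 1/4 = 519.25
  green-stemmed cut-leaf: 2077 × 1/4 = 519.25
  green-stemmed potato-leaf: 2077 × 1/4 = 519.25
χ² = Σ (O − E)² / E
  purple-stemmed cut-leaf: (499 − 519.25)² / 519.25 = 0.7897
  purple-stemmed potato-leaf: (525 − 519.25)² / 519.25 = 0.0637
  green-stemmed cut-leaf: (508 − 519.25)² / 519.25 = 0.2437
  green-stemmed potato-leaf: (545 − 519.25)² / 519.25 = 1.2770
χ² = 0.7897 + 0.0637 + 0.2437 + 1.2770 = 2.3741 ≈ 2.374

2.374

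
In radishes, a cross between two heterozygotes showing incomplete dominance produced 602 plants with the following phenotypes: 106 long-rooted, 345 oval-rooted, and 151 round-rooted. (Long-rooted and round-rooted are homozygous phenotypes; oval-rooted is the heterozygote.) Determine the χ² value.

19.591

With incomplete dominance, a heterozygote × heterozygote cross gives a 1:2:1 phenotypic ratio.
Expected counts for N = 602 under a 1:2:1 ratio (total parts = 4):
  long-rooted: 602 × 1/4 = 150.5
  oval-rooted: 602 × 2/4 = 301
  round-rooted: 602 × 1/4 = 150.5
χ² = Σ (O − E)² / E
  long-rooted: (106 − 150.5)² / 150.5 = 13.1578
  oval-rooted: (345 − 301)² / 301 = 6.4319
  round-rooted: (151 − 150.5)² / 150.5 = 0.0017
χ² = 13.1578 + 6.4319 + 0.0017 = 19.5914 ≈ 19.591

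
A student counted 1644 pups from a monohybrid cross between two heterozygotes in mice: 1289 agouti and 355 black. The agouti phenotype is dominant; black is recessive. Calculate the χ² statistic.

For a monohybrid cross between heterozygotes with complete dominance, the expected phenotypic ratio is 3:1.
Expected counts for N = 1644 under a 3:1 ratio (total parts = 4):
  agouti: 1644 × 3/4 = 1233
  black: 1644 × 1/4 = 411
χ² = Σ (O − E)² / E
  agouti: (1289 − 1233)² / 1233 = 2.5434
  black: (355 − 411)² / 411 = 7.6302
χ² = 2.5434 + 7.6302 = 10.1736 ≈ 10.174

10.174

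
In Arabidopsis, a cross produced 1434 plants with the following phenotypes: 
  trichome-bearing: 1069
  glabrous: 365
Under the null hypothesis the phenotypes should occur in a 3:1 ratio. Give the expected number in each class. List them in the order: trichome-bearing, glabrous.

Expected counts for N = 1434 under a 3:1 ratio (total parts = 4):
  trichome-bearing: 1434 × 3/4 = 1075.5
  glabrous: 1434 × 1/4 = 358.5

1075.5, 358.5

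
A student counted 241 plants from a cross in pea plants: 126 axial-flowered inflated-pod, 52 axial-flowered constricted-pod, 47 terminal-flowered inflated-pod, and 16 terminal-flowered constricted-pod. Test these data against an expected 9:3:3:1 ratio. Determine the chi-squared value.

1.833

The 9:3:3:1 ratio has 16 parts, so with N = 241 the expected counts are:
  axial-flowered inflated-pod: 241 × 9/16 = 135.5625
  axial-flowered constricted-pod: 241 × 3/16 = 45.1875
  terminal-flowered inflated-pod: 241 × 3/16 = 45.1875
  terminal-flowered constricted-pod: 241 × 1/16 = 15.0625
χ² = Σ (O − E)² / E
  axial-flowered inflated-pod: (126 − 135.5625)² / 135.5625 = 0.6745
  axial-flowered constricted-pod: (52 − 45.1875)² / 45.1875 = 1.0271
  terminal-flowered inflated-pod: (47 − 45.1875)² / 45.1875 = 0.0727
  terminal-flowered constricted-pod: (16 − 15.0625)² / 15.0625 = 0.0584
χ² = 0.6745 + 1.0271 + 0.0727 + 0.0584 = 1.8327 ≈ 1.833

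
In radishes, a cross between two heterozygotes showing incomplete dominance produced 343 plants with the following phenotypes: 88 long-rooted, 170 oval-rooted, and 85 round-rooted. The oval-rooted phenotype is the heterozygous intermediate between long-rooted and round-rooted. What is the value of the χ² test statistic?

0.079

With incomplete dominance, a heterozygote × heterozygote cross gives a 1:2:1 phenotypic ratio.
Under the 1:2:1 hypothesis (Σ ratio = 4, N = 343):
  long-rooted: 343 × 1/4 = 85.75
  oval-rooted: 343 × 2/4 = 171.5
  round-rooted: 343 × 1/4 = 85.75
χ² = Σ (O − E)² / E
  long-rooted: (88 − 85.75)² / 85.75 = 0.0590
  oval-rooted: (170 − 171.5)² / 171.5 = 0.0131
  round-rooted: (85 − 85.75)² / 85.75 = 0.0066
χ² = 0.0590 + 0.0131 + 0.0066 = 0.0787 ≈ 0.079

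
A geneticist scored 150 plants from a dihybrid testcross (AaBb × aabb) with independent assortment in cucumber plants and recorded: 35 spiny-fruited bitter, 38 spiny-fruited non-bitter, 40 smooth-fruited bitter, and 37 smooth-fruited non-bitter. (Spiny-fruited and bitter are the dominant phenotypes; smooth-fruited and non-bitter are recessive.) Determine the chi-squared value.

A dihybrid testcross with independent assortment gives a 1:1:1:1 ratio.
Under the 1:1:1:1 hypothesis (Σ ratio = 4, N = 150):
  spiny-fruited bitter: 150 × 1/4 = 37.5
  spiny-fruited non-bitter: 150 × 1/4 = 37.5
  smooth-fruited bitter: 150 × 1/4 = 37.5
  smooth-fruited non-bitter: 150 × 1/4 = 37.5
χ² = Σ (O − E)² / E
  spiny-fruited bitter: (35 − 37.5)² / 37.5 = 0.1667
  spiny-fruited non-bitter: (38 − 37.5)² / 37.5 = 0.0067
  smooth-fruited bitter: (40 − 37.5)² / 37.5 = 0.1667
  smooth-fruited non-bitter: (37 − 37.5)² / 37.5 = 0.0067
χ² = 0.1667 + 0.0067 + 0.1667 + 0.0067 = 0.3468 ≈ 0.347

0.347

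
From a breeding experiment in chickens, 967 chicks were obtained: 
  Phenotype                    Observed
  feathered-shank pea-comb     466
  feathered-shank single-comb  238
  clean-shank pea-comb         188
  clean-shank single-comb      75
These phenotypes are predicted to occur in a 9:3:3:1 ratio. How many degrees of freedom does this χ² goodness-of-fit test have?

A goodness-of-fit test with 4 phenotype classes has df = 4 − 1 = 3.

3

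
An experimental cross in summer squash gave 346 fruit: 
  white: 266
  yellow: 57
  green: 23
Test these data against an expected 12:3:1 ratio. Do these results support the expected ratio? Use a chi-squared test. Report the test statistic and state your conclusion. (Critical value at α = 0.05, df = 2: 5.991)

1.206; consistent

The 12:3:1 ratio has 16 parts, so with N = 346 the expected counts are:
  white: 346 × 12/16 = 259.5
  yellow: 346 × 3/16 = 64.875
  green: 346 × 1/16 = 21.625
χ² = Σ (O − E)² / E
  white: (266 − 259.5)² / 259.5 = 0.1628
  yellow: (57 − 64.875)² / 64.875 = 0.9559
  green: (23 − 21.625)² / 21.625 = 0.0874
χ² = 0.1628 + 0.9559 + 0.0874 = 1.2061 ≈ 1.206
Degrees of freedom = 3 − 1 = 2; critical value at α = 0.05 is 5.991.
Since 1.206 < 5.991, we fail to reject the null hypothesis — the data are consistent with the 12:3:1 ratio.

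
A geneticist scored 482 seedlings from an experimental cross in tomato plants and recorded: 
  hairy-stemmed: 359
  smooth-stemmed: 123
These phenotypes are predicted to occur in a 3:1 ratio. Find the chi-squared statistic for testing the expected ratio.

0.069

The 3:1 ratio has 4 parts, so with N = 482 the expected counts are:
  hairy-stemmed: 482 × 3/4 = 361.5
  smooth-stemmed: 482 × 1/4 = 120.5
χ² = Σ (O − E)² / E
  hairy-stemmed: (359 − 361.5)² / 361.5 = 0.0173
  smooth-stemmed: (123 − 120.5)² / 120.5 = 0.0519
χ² = 0.0173 + 0.0519 = 0.0692 ≈ 0.069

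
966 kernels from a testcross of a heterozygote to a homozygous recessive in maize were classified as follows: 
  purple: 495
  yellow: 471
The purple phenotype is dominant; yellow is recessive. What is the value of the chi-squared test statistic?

A testcross of a heterozygote (Aa × aa) gives a 1:1 phenotypic ratio.
Under the 1:1 hypothesis (Σ ratio = 2, N = 966):
  purple: 966 × 1/2 = 483
  yellow: 966 × 1/2 = 483
χ² = Σ (O − E)² / E
  purple: (495 − 483)² / 483 = 0.2981
  yellow: (471 − 483)² / 483 = 0.2981
χ² = 0.2981 + 0.2981 = 0.5962 ≈ 0.596

0.596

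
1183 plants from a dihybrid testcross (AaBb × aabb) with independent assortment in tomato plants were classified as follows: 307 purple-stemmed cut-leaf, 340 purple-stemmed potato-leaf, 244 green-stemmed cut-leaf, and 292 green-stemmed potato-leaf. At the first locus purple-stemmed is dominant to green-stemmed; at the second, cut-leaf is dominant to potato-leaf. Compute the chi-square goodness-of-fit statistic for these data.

16.151

A dihybrid testcross with independent assortment gives a 1:1:1:1 ratio.
The 1:1:1:1 ratio has 4 parts, so with N = 1183 the expected counts are:
  purple-stemmed cut-leaf: 1183 × 1/4 = 295.75
  purple-stemmed potato-leaf: 1183 × 1/4 = 295.75
  green-stemmed cut-leaf: 1183 × 1/4 = 295.75
  green-stemmed potato-leaf: 1183 × 1/4 = 295.75
χ² = Σ (O − E)² / E
  purple-stemmed cut-leaf: (307 − 295.75)² / 295.75 = 0.4279
  purple-stemmed potato-leaf: (340 − 295.75)² / 295.75 = 6.6207
  green-stemmed cut-leaf: (244 − 295.75)² / 295.75 = 9.0552
  green-stemmed potato-leaf: (292 − 295.75)² / 295.75 = 0.0475
χ² = 0.4279 + 6.6207 + 9.0552 + 0.0475 = 16.1513 ≈ 16.151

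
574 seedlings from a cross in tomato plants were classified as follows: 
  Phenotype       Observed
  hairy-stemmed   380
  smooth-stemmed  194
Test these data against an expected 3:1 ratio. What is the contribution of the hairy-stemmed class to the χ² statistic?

5.924

Total ratio parts = 4. Expected numbers out of 574:
  hairy-stemmed: 574 × 3/4 = 430.5
  smooth-stemmed: 574 × 1/4 = 143.5
Contribution of hairy-stemmed: (380 − 430.5)² / 430.5 = 5.9239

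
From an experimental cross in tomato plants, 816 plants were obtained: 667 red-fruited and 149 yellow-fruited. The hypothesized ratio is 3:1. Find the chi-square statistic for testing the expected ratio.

19.771

The 3:1 ratio has 4 parts, so with N = 816 the expected counts are:
  red-fruited: 816 × 3/4 = 612
  yellow-fruited: 816 × 1/4 = 204
χ² = Σ (O − E)² / E
  red-fruited: (667 − 612)² / 612 = 4.9428
  yellow-fruited: (149 − 204)² / 204 = 14.8284
χ² = 4.9428 + 14.8284 = 19.7712 ≈ 19.771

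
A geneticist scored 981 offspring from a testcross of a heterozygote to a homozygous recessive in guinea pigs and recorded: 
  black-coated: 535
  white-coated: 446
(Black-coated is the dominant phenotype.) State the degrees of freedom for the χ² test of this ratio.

1

A testcross of a heterozygote (Aa × aa) gives a 1:1 phenotypic ratio.
A goodness-of-fit test with 2 phenotype classes has df = 2 − 1 = 1.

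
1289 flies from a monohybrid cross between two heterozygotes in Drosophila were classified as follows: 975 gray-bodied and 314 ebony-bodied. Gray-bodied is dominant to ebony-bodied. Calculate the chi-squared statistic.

0.282

For a monohybrid cross between heterozygotes with complete dominance, the expected phenotypic ratio is 3:1.
Expected counts for N = 1289 under a 3:1 ratio (total parts = 4):
  gray-bodied: 1289 × 3/4 = 966.75
  ebony-bodied: 1289 × 1/4 = 322.25
χ² = Σ (O − E)² / E
  gray-bodied: (975 − 966.75)² / 966.75 = 0.0704
  ebony-bodied: (314 − 322.25)² / 322.25 = 0.2112
χ² = 0.0704 + 0.2112 = 0.2816 ≈ 0.282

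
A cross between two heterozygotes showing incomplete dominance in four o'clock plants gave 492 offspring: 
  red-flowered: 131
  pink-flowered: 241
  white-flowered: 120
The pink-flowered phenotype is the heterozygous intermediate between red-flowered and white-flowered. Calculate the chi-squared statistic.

0.695

With incomplete dominance, a heterozygote × heterozygote cross gives a 1:2:1 phenotypic ratio.
Total ratio parts = 4. Expected numbers out of 492:
  red-flowered: 492 × 1/4 = 123
  pink-flowered: 492 × 2/4 = 246
  white-flowered: 492 × 1/4 = 123
χ² = Σ (O − E)² / E
  red-flowered: (131 − 123)² / 123 = 0.5203
  pink-flowered: (241 − 246)² / 246 = 0.1016
  white-flowered: (120 − 123)² / 123 = 0.0732
χ² = 0.5203 + 0.1016 + 0.0732 = 0.6951 ≈ 0.695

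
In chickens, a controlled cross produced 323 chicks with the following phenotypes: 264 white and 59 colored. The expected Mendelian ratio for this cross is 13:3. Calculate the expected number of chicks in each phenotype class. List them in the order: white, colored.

262.4375, 60.5625

Total ratio parts = 16. Expected numbers out of 323:
  white: 323 × 13/16 = 262.4375
  colored: 323 × 3/16 = 60.5625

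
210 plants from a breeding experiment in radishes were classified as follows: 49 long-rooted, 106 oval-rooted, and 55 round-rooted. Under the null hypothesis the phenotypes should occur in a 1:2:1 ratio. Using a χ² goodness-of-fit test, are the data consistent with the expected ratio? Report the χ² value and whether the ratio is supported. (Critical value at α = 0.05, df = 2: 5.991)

Total ratio parts = 4. Expected numbers out of 210:
  long-rooted: 210 × 1/4 = 52.5
  oval-rooted: 210 × 2/4 = 105
  round-rooted: 210 × 1/4 = 52.5
χ² = Σ (O − E)² / E
  long-rooted: (49 − 52.5)² / 52.5 = 0.2333
  oval-rooted: (106 − 105)² / 105 = 0.0095
  round-rooted: (55 − 52.5)² / 52.5 = 0.1190
χ² = 0.2333 + 0.0095 + 0.1190 = 0.3618 ≈ 0.362
Degrees of freedom = 3 − 1 = 2; critical value at α = 0.05 is 5.991.
Since 0.362 < 5.991, we fail to reject the null hypothesis — the data are consistent with the 1:2:1 ratio.

0.362; consistent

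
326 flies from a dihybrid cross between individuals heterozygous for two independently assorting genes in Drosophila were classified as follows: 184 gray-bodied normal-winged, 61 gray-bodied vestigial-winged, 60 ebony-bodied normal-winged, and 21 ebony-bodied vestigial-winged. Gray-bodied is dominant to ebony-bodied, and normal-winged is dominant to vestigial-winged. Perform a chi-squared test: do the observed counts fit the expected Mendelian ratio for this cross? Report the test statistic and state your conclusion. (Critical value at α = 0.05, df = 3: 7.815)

0.042; consistent

A dihybrid F₂ with independent assortment and complete dominance at both loci gives a 9:3:3:1 phenotypic ratio.
The 9:3:3:1 ratio has 16 parts, so with N = 326 the expected counts are:
  gray-bodied normal-winged: 326 × 9/16 = 183.375
  gray-bodied vestigial-winged: 326 × 3/16 = 61.125
  ebony-bodied normal-winged: 326 × 3/16 = 61.125
  ebony-bodied vestigial-winged: 326 × 1/16 = 20.375
χ² = Σ (O − E)² / E
  gray-bodied normal-winged: (184 − 183.375)² / 183.375 = 0.0021
  gray-bodied vestigial-winged: (61 − 61.125)² / 61.125 = 0.0003
  ebony-bodied normal-winged: (60 − 61.125)² / 61.125 = 0.0207
  ebony-bodied vestigial-winged: (21 − 20.375)² / 20.375 = 0.0192
χ² = 0.0021 + 0.0003 + 0.0207 + 0.0192 = 0.0423 ≈ 0.042
Degrees of freedom = 4 − 1 = 3; critical value at α = 0.05 is 7.815.
Since 0.042 < 7.815, we fail to reject the null hypothesis — the data are consistent with the 9:3:3:1 ratio.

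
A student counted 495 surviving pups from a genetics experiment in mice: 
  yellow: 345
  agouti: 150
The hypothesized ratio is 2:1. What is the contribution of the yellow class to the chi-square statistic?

0.682

Expected counts for N = 495 under a 2:1 ratio (total parts = 3):
  yellow: 495 × 2/3 = 330
  agouti: 495 × 1/3 = 165
Contribution of yellow: (345 − 330)² / 330 = 0.6818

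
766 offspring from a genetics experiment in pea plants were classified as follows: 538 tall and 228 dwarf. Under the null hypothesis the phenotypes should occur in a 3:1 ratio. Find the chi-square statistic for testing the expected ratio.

9.276

Under the 3:1 hypothesis (Σ ratio = 4, N = 766):
  tall: 766 × 3/4 = 574.5
  dwarf: 766 × 1/4 = 191.5
χ² = Σ (O − E)² / E
  tall: (538 − 574.5)² / 574.5 = 2.3190
  dwarf: (228 − 191.5)² / 191.5 = 6.9569
χ² = 2.3190 + 6.9569 = 9.2759 ≈ 9.276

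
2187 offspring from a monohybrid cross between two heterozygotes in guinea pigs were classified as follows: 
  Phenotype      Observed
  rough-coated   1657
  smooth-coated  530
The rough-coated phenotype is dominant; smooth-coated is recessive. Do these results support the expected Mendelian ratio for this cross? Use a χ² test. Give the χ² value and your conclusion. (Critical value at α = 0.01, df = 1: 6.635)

For a monohybrid cross between heterozygotes with complete dominance, the expected phenotypic ratio is 3:1.
Under the 3:1 hypothesis (Σ ratio = 4, N = 2187):
  rough-coated: 2187 × 3/4 = 1640.25
  smooth-coated: 2187 × 1/4 = 546.75
χ² = Σ (O − E)² / E
  rough-coated: (1657 − 1640.25)² / 1640.25 = 0.1710
  smooth-coated: (530 − 546.75)² / 546.75 = 0.5131
χ² = 0.1710 + 0.5131 = 0.6841 ≈ 0.684
Degrees of freedom = 2 − 1 = 1; critical value at α = 0.01 is 6.635.
Since 0.684 < 6.635, we fail to reject the null hypothesis — the data are consistent with the 3:1 ratio.

0.684; consistent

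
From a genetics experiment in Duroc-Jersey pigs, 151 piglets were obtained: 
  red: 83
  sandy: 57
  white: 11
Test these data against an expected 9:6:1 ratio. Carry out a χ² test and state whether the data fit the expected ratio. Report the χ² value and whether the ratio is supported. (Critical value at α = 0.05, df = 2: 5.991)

Total ratio parts = 16. Expected numbers out of 151:
  red: 151 × 9/16 = 84.9375
  sandy: 151 × 6/16 = 56.625
  white: 151 × 1/16 = 9.4375
χ² = Σ (O − E)² / E
  red: (83 − 84.9375)² / 84.9375 = 0.0442
  sandy: (57 − 56.625)² / 56.625 = 0.0025
  white: (11 − 9.4375)² / 9.4375 = 0.2587
χ² = 0.0442 + 0.0025 + 0.2587 = 0.3054 ≈ 0.305
Degrees of freedom = 3 − 1 = 2; critical value at α = 0.05 is 5.991.
Since 0.305 < 5.991, we fail to reject the null hypothesis — the data are consistent with the 9:6:1 ratio.

0.305; consistent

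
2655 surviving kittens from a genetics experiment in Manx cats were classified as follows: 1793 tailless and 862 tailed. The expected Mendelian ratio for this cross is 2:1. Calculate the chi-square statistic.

0.897

Under the 2:1 hypothesis (Σ ratio = 3, N = 2655):
  tailless: 2655 × 2/3 = 1770
  tailed: 2655 × 1/3 = 885
χ² = Σ (O − E)² / E
  tailless: (1793 − 1770)² / 1770 = 0.2989
  tailed: (862 − 885)² / 885 = 0.5977
χ² = 0.2989 + 0.5977 = 0.8966 ≈ 0.897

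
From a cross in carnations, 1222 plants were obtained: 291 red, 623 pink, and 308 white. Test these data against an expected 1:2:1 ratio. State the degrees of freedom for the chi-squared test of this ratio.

A goodness-of-fit test with 3 phenotype classes has df = 3 − 1 = 2.

2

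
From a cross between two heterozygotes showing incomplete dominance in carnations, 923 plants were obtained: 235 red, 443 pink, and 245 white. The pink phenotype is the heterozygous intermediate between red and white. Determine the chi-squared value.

With incomplete dominance, a heterozygote × heterozygote cross gives a 1:2:1 phenotypic ratio.
The 1:2:1 ratio has 4 parts, so with N = 923 the expected counts are:
  red: 923 × 1/4 = 230.75
  pink: 923 × 2/4 = 461.5
  white: 923 × 1/4 = 230.75
χ² = Σ (O − E)² / E
  red: (235 − 230.75)² / 230.75 = 0.0783
  pink: (443 − 461.5)² / 461.5 = 0.7416
  white: (245 − 230.75)² / 230.75 = 0.8800
χ² = 0.0783 + 0.7416 + 0.8800 = 1.6999 ≈ 1.700

1.700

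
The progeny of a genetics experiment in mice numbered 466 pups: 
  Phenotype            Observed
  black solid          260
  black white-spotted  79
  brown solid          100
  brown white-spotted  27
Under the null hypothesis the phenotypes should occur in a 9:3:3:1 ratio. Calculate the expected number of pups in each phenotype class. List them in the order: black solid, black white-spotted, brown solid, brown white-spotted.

The 9:3:3:1 ratio has 16 parts, so with N = 466 the expected counts are:
  black solid: 466 × 9/16 = 262.125
  black white-spotted: 466 × 3/16 = 87.375
  brown solid: 466 × 3/16 = 87.375
  brown white-spotted: 466 × 1/16 = 29.125

262.125, 87.375, 87.375, 29.125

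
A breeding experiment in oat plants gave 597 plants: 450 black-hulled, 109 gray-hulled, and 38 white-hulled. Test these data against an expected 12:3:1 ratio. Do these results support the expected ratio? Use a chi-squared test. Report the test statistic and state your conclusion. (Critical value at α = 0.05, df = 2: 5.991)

0.101; consistent

Total ratio parts = 16. Expected numbers out of 597:
  black-hulled: 597 × 12/16 = 447.75
  gray-hulled: 597 × 3/16 = 111.9375
  white-hulled: 597 × 1/16 = 37.3125
χ² = Σ (O − E)² / E
  black-hulled: (450 − 447.75)² / 447.75 = 0.0113
  gray-hulled: (109 − 111.9375)² / 111.9375 = 0.0771
  white-hulled: (38 − 37.3125)² / 37.3125 = 0.0127
χ² = 0.0113 + 0.0771 + 0.0127 = 0.1011 ≈ 0.101
Degrees of freedom = 3 − 1 = 2; critical value at α = 0.05 is 5.991.
Since 0.101 < 5.991, we fail to reject the null hypothesis — the data are consistent with the 12:3:1 ratio.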